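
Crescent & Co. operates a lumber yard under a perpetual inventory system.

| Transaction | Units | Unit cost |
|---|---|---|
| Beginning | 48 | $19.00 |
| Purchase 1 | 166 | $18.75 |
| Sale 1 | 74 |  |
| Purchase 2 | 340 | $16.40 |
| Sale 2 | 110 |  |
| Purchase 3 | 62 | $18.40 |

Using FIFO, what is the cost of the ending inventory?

Sale 1 (74) [FIFO — oldest first]: 48 @ $19.00 + 26 @ $18.75 = $1,399.50
Sale 2 (110) [FIFO — oldest first]: 110 @ $18.75 = $2,062.50
Total COGS = $1,399.50 + $2,062.50 = $3,462.00
Ending inventory: 30 @ $18.75 + 340 @ $16.40 + 62 @ $18.40 = $7,279.30

Ending inventory = $7,279.30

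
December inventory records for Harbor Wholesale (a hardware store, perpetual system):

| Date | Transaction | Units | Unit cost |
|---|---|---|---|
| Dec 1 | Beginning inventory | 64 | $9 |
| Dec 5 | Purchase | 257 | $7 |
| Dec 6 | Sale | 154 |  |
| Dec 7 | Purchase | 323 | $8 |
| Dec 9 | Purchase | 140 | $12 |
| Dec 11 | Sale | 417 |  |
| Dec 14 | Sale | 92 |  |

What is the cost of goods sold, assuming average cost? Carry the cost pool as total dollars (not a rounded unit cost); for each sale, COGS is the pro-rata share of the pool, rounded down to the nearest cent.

COGS = $5,582.72

After Dec 1: 64 on hand, pool $576.00 (≈ $9.0000 each)
After Dec 5: 321 on hand, pool $2,375.00 (≈ $7.3988 each)
Dec 6, sell 154: 154/321 × $2,375.00 → $1,139.40
After Dec 7: 490 on hand, pool $3,819.60 (≈ $7.7951 each)
After Dec 9: 630 on hand, pool $5,499.60 (≈ $8.7295 each)
Dec 11, sell 417: 417/630 × $5,499.60 → $3,640.21
Dec 14, sell 92: 92/213 × $1,859.39 → $803.11
Total COGS = $1,139.40 + $3,640.21 + $803.11 = $5,582.72
Ending inventory (cost pool remaining) = $1,056.28
Check: goods available $6,639.00 = COGS $5,582.72 + ending $1,056.28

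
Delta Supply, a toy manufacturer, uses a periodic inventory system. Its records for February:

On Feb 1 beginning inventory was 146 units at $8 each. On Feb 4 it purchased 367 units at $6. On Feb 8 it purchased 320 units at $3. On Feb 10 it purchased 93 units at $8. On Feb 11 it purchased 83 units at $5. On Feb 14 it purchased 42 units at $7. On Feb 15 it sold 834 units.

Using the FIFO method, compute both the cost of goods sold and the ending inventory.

COGS = $4,338; ending inventory = $1,445

Feb 15, 834 sold [FIFO — oldest first]: 146 @ $8 + 367 @ $6 + 320 @ $3 + 1 @ $8 = $4,338
Ending inventory: 92 @ $8 + 83 @ $5 + 42 @ $7 = $1,445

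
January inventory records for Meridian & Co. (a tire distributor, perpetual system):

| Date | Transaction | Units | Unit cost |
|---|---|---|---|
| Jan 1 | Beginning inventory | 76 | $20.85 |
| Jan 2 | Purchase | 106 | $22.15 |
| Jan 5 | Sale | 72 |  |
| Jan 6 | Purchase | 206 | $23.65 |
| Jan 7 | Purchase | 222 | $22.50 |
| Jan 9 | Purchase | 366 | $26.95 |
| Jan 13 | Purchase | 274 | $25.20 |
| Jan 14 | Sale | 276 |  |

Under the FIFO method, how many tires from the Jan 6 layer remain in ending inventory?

40

Jan 5, 72 sold [FIFO — oldest first]: 72 @ $20.85 = $1,501.20
Jan 14, 276 sold [FIFO — oldest first]: 4 @ $20.85 + 106 @ $22.15 + 166 @ $23.65 = $6,357.20
Total COGS = $1,501.20 + $6,357.20 = $7,858.40
Ending inventory: 40 @ $23.65 + 222 @ $22.50 + 366 @ $26.95 + 274 @ $25.20 = $22,709.50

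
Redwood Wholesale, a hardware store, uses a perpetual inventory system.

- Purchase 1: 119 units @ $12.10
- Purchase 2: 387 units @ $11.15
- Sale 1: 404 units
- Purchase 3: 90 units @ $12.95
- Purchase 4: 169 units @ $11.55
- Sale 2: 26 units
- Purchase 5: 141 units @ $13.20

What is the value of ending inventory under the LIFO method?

Ending inventory = $5,912.55

Sale 1 (404) [LIFO — newest first]: 387 @ $11.15 + 17 @ $12.10 = $4,520.75
Sale 2 (26) [LIFO — newest first]: 26 @ $11.55 = $300.30
Total COGS = $4,520.75 + $300.30 = $4,821.05
Ending inventory: 102 @ $12.10 + 90 @ $12.95 + 143 @ $11.55 + 141 @ $13.20 = $5,912.55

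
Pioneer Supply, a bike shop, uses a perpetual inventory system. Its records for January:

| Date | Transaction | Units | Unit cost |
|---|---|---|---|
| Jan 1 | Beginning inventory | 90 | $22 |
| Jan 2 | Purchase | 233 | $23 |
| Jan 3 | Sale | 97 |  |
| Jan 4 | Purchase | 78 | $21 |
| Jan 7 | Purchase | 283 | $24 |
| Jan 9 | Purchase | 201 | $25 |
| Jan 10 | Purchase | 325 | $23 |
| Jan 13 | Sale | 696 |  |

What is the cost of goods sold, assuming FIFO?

COGS = $18,494

Jan 3, 97 sold [FIFO — oldest first]: 90 @ $22 + 7 @ $23 = $2,141
Jan 13, 696 sold [FIFO — oldest first]: 226 @ $23 + 78 @ $21 + 283 @ $24 + 109 @ $25 = $16,353
Total COGS = $2,141 + $16,353 = $18,494
Ending inventory: 92 @ $25 + 325 @ $23 = $9,775
Check: goods available $28,269 = COGS $18,494 + ending $9,775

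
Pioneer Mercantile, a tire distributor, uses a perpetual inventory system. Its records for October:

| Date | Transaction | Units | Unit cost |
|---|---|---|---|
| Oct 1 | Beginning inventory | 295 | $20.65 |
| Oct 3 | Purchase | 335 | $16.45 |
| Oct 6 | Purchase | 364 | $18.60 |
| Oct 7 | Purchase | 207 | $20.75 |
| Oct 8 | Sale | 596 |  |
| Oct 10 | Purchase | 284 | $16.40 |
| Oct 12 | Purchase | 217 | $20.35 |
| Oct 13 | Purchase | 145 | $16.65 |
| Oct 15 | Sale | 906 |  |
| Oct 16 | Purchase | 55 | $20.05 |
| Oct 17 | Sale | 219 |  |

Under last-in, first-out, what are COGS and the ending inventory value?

Oct 8, 596 sold [LIFO — newest first]: 207 @ $20.75 + 364 @ $18.60 + 25 @ $16.45 = $11,476.90
Oct 15, 906 sold [LIFO — newest first]: 145 @ $16.65 + 217 @ $20.35 + 284 @ $16.40 + 260 @ $16.45 = $15,764.80
Oct 17, 219 sold [LIFO — newest first]: 55 @ $20.05 + 50 @ $16.45 + 114 @ $20.65 = $4,279.35
Total COGS = $11,476.90 + $15,764.80 + $4,279.35 = $31,521.05
Ending inventory: 181 @ $20.65 = $3,737.65
Check: goods available $35,258.70 = COGS $31,521.05 + ending $3,737.65

COGS = $31,521.05; ending inventory = $3,737.65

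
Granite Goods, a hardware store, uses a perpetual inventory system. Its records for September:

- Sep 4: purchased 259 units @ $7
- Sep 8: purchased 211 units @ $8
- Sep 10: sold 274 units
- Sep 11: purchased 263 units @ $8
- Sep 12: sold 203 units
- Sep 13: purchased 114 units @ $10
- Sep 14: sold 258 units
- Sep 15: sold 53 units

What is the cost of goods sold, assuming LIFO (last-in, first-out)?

COGS = $6,332

Sep 10, 274 sold [LIFO — newest first]: 211 @ $8 + 63 @ $7 = $2,129
Sep 12, 203 sold [LIFO — newest first]: 203 @ $8 = $1,624
Sep 14, 258 sold [LIFO — newest first]: 114 @ $10 + 60 @ $8 + 84 @ $7 = $2,208
Sep 15, 53 sold [LIFO — newest first]: 53 @ $7 = $371
Total COGS = $2,129 + $1,624 + $2,208 + $371 = $6,332
Ending inventory: 59 @ $7 = $413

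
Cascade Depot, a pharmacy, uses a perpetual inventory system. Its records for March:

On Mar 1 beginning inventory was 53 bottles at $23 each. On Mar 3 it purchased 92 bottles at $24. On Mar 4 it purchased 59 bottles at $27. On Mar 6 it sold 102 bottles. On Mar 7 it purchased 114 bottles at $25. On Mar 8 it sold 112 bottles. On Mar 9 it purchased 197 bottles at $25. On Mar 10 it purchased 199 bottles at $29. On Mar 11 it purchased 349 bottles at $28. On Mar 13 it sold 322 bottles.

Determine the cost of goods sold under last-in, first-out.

Mar 6, 102 sold [LIFO — newest first]: 59 @ $27 + 43 @ $24 = $2,625
Mar 8, 112 sold [LIFO — newest first]: 112 @ $25 = $2,800
Mar 13, 322 sold [LIFO — newest first]: 322 @ $28 = $9,016
Total COGS = $2,625 + $2,800 + $9,016 = $14,441
Ending inventory: 53 @ $23 + 49 @ $24 + 2 @ $25 + 197 @ $25 + 199 @ $29 + 27 @ $28 = $13,897

COGS = $14,441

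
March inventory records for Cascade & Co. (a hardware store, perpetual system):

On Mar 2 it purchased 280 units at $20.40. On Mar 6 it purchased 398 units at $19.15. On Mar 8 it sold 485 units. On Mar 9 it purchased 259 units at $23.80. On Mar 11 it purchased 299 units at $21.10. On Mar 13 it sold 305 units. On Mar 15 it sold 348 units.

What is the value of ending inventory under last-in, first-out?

Mar 8, 485 sold [LIFO — newest first]: 398 @ $19.15 + 87 @ $20.40 = $9,396.50
Mar 13, 305 sold [LIFO — newest first]: 299 @ $21.10 + 6 @ $23.80 = $6,451.70
Mar 15, 348 sold [LIFO — newest first]: 253 @ $23.80 + 95 @ $20.40 = $7,959.40
Total COGS = $9,396.50 + $6,451.70 + $7,959.40 = $23,807.60
Ending inventory: 98 @ $20.40 = $1,999.20
Check: goods available $25,806.80 = COGS $23,807.60 + ending $1,999.20

Ending inventory = $1,999.20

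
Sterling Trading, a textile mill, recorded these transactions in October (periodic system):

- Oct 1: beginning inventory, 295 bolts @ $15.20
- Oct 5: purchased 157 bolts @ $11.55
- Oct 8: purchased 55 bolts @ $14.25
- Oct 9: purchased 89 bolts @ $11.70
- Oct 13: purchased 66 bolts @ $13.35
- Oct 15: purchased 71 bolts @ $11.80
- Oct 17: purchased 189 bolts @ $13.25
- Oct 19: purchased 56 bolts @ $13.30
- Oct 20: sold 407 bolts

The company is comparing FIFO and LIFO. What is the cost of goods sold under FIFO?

FIFO COGS: 295 @ $15.20 + 112 @ $11.55 = $5,777.60
LIFO COGS: 56 @ $13.30 + 189 @ $13.25 + 71 @ $11.80 + 66 @ $13.35 + 25 @ $11.70 = $5,260.45

COGS = $5,777.60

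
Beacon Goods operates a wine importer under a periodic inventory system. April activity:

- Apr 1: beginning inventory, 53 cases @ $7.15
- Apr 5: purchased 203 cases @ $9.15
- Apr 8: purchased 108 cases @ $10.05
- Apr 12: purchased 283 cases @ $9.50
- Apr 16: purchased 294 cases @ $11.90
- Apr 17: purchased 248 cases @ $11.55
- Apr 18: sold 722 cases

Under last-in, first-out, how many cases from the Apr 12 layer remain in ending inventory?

Apr 18, 722 sold [LIFO — newest first]: 248 @ $11.55 + 294 @ $11.90 + 180 @ $9.50 = $8,073.00
Ending inventory: 53 @ $7.15 + 203 @ $9.15 + 108 @ $10.05 + 103 @ $9.50 = $4,300.30
Check: goods available $12,373.30 = COGS $8,073.00 + ending $4,300.30

103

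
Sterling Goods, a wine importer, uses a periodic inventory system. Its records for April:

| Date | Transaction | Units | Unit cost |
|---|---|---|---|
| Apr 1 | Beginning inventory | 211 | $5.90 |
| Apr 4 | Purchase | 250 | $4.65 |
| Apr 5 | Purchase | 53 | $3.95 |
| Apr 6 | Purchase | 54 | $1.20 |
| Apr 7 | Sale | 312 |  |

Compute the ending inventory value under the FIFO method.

Apr 7, 312 sold [FIFO — oldest first]: 211 @ $5.90 + 101 @ $4.65 = $1,714.55
Ending inventory: 149 @ $4.65 + 53 @ $3.95 + 54 @ $1.20 = $967.00
Check: goods available $2,681.55 = COGS $1,714.55 + ending $967.00

Ending inventory = $967.00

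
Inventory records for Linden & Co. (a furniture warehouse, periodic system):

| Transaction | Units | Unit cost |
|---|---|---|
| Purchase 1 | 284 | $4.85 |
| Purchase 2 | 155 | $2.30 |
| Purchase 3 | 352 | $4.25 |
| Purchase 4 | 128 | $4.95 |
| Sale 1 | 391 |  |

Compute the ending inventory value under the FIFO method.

Sale 1 (391) [FIFO — oldest first]: 284 @ $4.85 + 107 @ $2.30 = $1,623.50
Ending inventory: 48 @ $2.30 + 352 @ $4.25 + 128 @ $4.95 = $2,240.00

Ending inventory = $2,240.00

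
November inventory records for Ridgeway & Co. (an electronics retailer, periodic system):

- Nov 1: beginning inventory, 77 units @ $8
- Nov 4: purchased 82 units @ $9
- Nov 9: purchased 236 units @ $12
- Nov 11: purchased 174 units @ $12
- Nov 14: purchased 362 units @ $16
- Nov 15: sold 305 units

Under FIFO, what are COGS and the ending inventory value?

Nov 15, 305 sold [FIFO — oldest first]: 77 @ $8 + 82 @ $9 + 146 @ $12 = $3,106
Ending inventory: 90 @ $12 + 174 @ $12 + 362 @ $16 = $8,960
Check: goods available $12,066 = COGS $3,106 + ending $8,960

COGS = $3,106; ending inventory = $8,960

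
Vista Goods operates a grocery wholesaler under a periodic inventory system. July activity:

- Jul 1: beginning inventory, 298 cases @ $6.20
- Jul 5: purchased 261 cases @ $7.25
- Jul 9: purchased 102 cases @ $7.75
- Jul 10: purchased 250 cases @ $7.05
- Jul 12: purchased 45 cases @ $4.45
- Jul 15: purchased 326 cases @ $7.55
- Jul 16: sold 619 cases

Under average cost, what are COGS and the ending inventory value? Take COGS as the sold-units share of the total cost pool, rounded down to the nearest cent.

COGS = $4,323.53; ending inventory = $4,630.87

Jul 16, sell 619: 619/1282 × $8,954.40 → $4,323.53
Ending inventory (cost pool remaining) = $4,630.87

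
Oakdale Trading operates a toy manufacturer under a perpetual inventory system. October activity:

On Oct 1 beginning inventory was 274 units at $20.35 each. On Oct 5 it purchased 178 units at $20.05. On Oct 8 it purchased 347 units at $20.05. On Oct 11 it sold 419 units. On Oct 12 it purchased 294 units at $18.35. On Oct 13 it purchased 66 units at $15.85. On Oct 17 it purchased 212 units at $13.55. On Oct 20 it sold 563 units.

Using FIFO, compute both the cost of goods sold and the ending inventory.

Oct 11, 419 sold [FIFO — oldest first]: 274 @ $20.35 + 145 @ $20.05 = $8,483.15
Oct 20, 563 sold [FIFO — oldest first]: 33 @ $20.05 + 347 @ $20.05 + 183 @ $18.35 = $10,977.05
Total COGS = $8,483.15 + $10,977.05 = $19,460.20
Ending inventory: 111 @ $18.35 + 66 @ $15.85 + 212 @ $13.55 = $5,955.55
Check: goods available $25,415.75 = COGS $19,460.20 + ending $5,955.55

COGS = $19,460.20; ending inventory = $5,955.55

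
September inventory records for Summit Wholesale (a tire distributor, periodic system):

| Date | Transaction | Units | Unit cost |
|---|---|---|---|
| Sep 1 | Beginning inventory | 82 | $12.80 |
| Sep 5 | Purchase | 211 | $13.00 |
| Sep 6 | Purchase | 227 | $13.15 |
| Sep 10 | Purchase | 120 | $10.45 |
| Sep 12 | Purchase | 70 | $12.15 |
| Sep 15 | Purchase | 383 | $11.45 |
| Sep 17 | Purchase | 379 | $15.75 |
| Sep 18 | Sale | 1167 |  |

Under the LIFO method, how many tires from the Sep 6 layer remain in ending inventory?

12

Sep 18, 1167 sold [LIFO — newest first]: 379 @ $15.75 + 383 @ $11.45 + 70 @ $12.15 + 120 @ $10.45 + 215 @ $13.15 = $15,286.35
Ending inventory: 82 @ $12.80 + 211 @ $13.00 + 12 @ $13.15 = $3,950.40
Check: goods available $19,236.75 = COGS $15,286.35 + ending $3,950.40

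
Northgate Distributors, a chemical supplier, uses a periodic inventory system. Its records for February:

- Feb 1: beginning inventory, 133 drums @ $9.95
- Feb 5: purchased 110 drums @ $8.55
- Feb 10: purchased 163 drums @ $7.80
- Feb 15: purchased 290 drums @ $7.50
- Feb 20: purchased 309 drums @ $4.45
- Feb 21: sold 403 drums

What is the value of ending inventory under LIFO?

Ending inventory = $5,005.25

Feb 21, 403 sold [LIFO — newest first]: 309 @ $4.45 + 94 @ $7.50 = $2,080.05
Ending inventory: 133 @ $9.95 + 110 @ $8.55 + 163 @ $7.80 + 196 @ $7.50 = $5,005.25
Check: goods available $7,085.30 = COGS $2,080.05 + ending $5,005.25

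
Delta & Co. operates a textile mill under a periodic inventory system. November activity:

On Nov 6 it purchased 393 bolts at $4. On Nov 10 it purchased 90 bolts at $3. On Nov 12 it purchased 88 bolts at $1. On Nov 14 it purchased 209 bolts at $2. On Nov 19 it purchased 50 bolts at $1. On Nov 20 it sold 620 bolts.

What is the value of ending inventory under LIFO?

Ending inventory = $840

Nov 20, 620 sold [LIFO — newest first]: 50 @ $1 + 209 @ $2 + 88 @ $1 + 90 @ $3 + 183 @ $4 = $1,558
Ending inventory: 210 @ $4 = $840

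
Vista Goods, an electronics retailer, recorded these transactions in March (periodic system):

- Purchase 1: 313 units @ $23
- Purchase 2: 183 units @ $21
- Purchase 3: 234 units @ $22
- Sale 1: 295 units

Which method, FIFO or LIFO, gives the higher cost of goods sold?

FIFO

FIFO COGS: 295 @ $23 = $6,785
LIFO COGS: 234 @ $22 + 61 @ $21 = $6,429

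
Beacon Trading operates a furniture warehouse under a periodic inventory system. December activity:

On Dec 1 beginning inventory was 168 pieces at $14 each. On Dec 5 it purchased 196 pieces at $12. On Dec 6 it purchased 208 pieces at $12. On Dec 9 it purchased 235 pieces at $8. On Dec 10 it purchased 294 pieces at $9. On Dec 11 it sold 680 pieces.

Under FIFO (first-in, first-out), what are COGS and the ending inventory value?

Dec 11, 680 sold [FIFO — oldest first]: 168 @ $14 + 196 @ $12 + 208 @ $12 + 108 @ $8 = $8,064
Ending inventory: 127 @ $8 + 294 @ $9 = $3,662

COGS = $8,064; ending inventory = $3,662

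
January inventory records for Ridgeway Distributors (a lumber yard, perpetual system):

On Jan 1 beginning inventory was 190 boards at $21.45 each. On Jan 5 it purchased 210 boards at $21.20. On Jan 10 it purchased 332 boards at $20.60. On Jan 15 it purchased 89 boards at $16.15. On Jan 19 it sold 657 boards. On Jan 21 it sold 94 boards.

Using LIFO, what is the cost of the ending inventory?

Jan 19, 657 sold [LIFO — newest first]: 89 @ $16.15 + 332 @ $20.60 + 210 @ $21.20 + 26 @ $21.45 = $13,286.25
Jan 21, 94 sold [LIFO — newest first]: 94 @ $21.45 = $2,016.30
Total COGS = $13,286.25 + $2,016.30 = $15,302.55
Ending inventory: 70 @ $21.45 = $1,501.50

Ending inventory = $1,501.50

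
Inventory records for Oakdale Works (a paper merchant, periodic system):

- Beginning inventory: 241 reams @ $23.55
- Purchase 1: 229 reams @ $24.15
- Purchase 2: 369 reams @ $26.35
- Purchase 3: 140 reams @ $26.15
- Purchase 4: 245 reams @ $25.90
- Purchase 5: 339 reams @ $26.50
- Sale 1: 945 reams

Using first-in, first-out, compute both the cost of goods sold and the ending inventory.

Sale 1 (945) [FIFO — oldest first]: 241 @ $23.55 + 229 @ $24.15 + 369 @ $26.35 + 106 @ $26.15 = $23,700.95
Ending inventory: 34 @ $26.15 + 245 @ $25.90 + 339 @ $26.50 = $16,218.10
Check: goods available $39,919.05 = COGS $23,700.95 + ending $16,218.10

COGS = $23,700.95; ending inventory = $16,218.10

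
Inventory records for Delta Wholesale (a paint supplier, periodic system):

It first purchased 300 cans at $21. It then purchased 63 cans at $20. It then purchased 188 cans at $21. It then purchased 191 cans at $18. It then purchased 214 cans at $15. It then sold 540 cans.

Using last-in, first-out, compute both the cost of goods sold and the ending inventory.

Sale 1 (540) [LIFO — newest first]: 214 @ $15 + 191 @ $18 + 135 @ $21 = $9,483
Ending inventory: 300 @ $21 + 63 @ $20 + 53 @ $21 = $8,673

COGS = $9,483; ending inventory = $8,673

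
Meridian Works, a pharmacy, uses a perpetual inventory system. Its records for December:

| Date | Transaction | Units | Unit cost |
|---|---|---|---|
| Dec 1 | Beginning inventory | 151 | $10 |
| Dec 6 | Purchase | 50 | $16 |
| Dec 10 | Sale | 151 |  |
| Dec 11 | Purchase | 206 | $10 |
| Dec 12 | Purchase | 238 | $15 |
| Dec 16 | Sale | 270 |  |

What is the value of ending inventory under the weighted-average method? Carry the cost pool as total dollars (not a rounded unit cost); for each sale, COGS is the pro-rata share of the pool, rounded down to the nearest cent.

After Dec 1: 151 on hand, pool $1,510.00 (≈ $10.0000 each)
After Dec 6: 201 on hand, pool $2,310.00 (≈ $11.4925 each)
Dec 10, sell 151: 151/201 × $2,310.00 → $1,735.37
After Dec 11: 256 on hand, pool $2,634.63 (≈ $10.2915 each)
After Dec 12: 494 on hand, pool $6,204.63 (≈ $12.5600 each)
Dec 16, sell 270: 270/494 × $6,204.63 → $3,391.19
Total COGS = $1,735.37 + $3,391.19 = $5,126.56
Ending inventory (cost pool remaining) = $2,813.44

Ending inventory = $2,813.44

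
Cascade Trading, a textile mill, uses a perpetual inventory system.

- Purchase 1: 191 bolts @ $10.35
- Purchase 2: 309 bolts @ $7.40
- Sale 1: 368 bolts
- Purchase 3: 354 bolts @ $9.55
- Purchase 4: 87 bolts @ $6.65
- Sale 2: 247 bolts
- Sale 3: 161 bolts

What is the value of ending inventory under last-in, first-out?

Ending inventory = $1,681.35

Sale 1 (368) [LIFO — newest first]: 309 @ $7.40 + 59 @ $10.35 = $2,897.25
Sale 2 (247) [LIFO — newest first]: 87 @ $6.65 + 160 @ $9.55 = $2,106.55
Sale 3 (161) [LIFO — newest first]: 161 @ $9.55 = $1,537.55
Total COGS = $2,897.25 + $2,106.55 + $1,537.55 = $6,541.35
Ending inventory: 132 @ $10.35 + 33 @ $9.55 = $1,681.35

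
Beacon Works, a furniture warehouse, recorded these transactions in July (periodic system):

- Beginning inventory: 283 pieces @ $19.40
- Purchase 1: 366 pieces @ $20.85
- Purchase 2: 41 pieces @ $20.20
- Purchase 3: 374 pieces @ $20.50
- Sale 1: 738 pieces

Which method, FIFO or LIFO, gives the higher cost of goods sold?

LIFO

FIFO COGS: 283 @ $19.40 + 366 @ $20.85 + 41 @ $20.20 + 48 @ $20.50 = $14,933.50
LIFO COGS: 374 @ $20.50 + 41 @ $20.20 + 323 @ $20.85 = $15,229.75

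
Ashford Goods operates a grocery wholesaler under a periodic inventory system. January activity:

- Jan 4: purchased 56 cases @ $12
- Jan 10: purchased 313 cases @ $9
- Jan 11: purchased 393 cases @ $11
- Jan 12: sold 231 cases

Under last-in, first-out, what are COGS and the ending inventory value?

Jan 12, 231 sold [LIFO — newest first]: 231 @ $11 = $2,541
Ending inventory: 56 @ $12 + 313 @ $9 + 162 @ $11 = $5,271

COGS = $2,541; ending inventory = $5,271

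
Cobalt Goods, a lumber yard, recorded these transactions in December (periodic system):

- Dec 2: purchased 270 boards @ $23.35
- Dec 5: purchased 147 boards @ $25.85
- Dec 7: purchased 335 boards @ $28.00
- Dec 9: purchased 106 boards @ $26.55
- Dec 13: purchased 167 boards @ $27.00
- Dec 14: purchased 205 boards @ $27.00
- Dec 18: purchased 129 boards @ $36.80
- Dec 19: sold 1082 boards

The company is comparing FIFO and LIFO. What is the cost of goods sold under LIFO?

FIFO COGS: 270 @ $23.35 + 147 @ $25.85 + 335 @ $28.00 + 106 @ $26.55 + 167 @ $27.00 + 57 @ $27.00 = $28,346.75
LIFO COGS: 129 @ $36.80 + 205 @ $27.00 + 167 @ $27.00 + 106 @ $26.55 + 335 @ $28.00 + 140 @ $25.85 = $30,604.50

COGS = $30,604.50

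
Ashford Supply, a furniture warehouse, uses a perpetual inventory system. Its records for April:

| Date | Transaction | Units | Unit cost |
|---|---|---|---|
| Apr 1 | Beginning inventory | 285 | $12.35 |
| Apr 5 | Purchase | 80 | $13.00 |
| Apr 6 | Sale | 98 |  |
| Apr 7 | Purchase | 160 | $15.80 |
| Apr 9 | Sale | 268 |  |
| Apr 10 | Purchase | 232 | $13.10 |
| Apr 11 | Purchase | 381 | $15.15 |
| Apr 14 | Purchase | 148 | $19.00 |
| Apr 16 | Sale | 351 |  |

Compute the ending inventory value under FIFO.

Apr 6, 98 sold [FIFO — oldest first]: 98 @ $12.35 = $1,210.30
Apr 9, 268 sold [FIFO — oldest first]: 187 @ $12.35 + 80 @ $13.00 + 1 @ $15.80 = $3,365.25
Apr 16, 351 sold [FIFO — oldest first]: 159 @ $15.80 + 192 @ $13.10 = $5,027.40
Total COGS = $1,210.30 + $3,365.25 + $5,027.40 = $9,602.95
Ending inventory: 40 @ $13.10 + 381 @ $15.15 + 148 @ $19.00 = $9,108.15
Check: goods available $18,711.10 = COGS $9,602.95 + ending $9,108.15

Ending inventory = $9,108.15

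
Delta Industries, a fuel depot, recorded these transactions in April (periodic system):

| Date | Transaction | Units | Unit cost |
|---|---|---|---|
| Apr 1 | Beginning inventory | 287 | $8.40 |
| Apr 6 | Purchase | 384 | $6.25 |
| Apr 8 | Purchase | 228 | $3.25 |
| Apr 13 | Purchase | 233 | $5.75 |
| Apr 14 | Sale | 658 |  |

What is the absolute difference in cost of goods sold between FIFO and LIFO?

$1,417.55

FIFO COGS: 287 @ $8.40 + 371 @ $6.25 = $4,729.55
LIFO COGS: 233 @ $5.75 + 228 @ $3.25 + 197 @ $6.25 = $3,312.00
Difference = |$4,729.55 − $3,312.00| = $1,417.55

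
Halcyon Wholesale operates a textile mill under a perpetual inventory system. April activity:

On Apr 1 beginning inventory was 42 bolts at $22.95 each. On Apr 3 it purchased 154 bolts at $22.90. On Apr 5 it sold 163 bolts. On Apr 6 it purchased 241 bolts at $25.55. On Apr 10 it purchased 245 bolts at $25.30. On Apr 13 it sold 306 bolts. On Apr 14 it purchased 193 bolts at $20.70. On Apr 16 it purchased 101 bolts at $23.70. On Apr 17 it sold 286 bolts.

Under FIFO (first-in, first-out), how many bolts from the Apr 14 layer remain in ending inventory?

Apr 5, 163 sold [FIFO — oldest first]: 42 @ $22.95 + 121 @ $22.90 = $3,734.80
Apr 13, 306 sold [FIFO — oldest first]: 33 @ $22.90 + 241 @ $25.55 + 32 @ $25.30 = $7,722.85
Apr 17, 286 sold [FIFO — oldest first]: 213 @ $25.30 + 73 @ $20.70 = $6,900.00
Total COGS = $3,734.80 + $7,722.85 + $6,900.00 = $18,357.65
Ending inventory: 120 @ $20.70 + 101 @ $23.70 = $4,877.70

120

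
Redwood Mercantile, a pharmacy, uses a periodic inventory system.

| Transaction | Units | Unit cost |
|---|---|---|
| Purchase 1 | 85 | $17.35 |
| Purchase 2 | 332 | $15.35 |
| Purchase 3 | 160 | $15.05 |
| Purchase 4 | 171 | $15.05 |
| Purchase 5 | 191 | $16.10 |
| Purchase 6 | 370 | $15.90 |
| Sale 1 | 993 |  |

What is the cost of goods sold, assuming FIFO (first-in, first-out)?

Sale 1 (993) [FIFO — oldest first]: 85 @ $17.35 + 332 @ $15.35 + 160 @ $15.05 + 171 @ $15.05 + 191 @ $16.10 + 54 @ $15.90 = $15,486.20
Ending inventory: 316 @ $15.90 = $5,024.40
Check: goods available $20,510.60 = COGS $15,486.20 + ending $5,024.40

COGS = $15,486.20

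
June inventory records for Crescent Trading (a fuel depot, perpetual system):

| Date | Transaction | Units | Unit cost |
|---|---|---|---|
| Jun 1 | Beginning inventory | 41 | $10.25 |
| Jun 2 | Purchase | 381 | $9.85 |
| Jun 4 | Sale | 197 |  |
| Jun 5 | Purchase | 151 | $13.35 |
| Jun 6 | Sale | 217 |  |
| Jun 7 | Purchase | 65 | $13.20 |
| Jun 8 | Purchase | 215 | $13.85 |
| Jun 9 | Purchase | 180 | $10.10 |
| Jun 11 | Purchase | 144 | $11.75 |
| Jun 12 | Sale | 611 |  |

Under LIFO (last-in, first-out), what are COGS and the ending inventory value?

Jun 4, 197 sold [LIFO — newest first]: 197 @ $9.85 = $1,940.45
Jun 6, 217 sold [LIFO — newest first]: 151 @ $13.35 + 66 @ $9.85 = $2,665.95
Jun 12, 611 sold [LIFO — newest first]: 144 @ $11.75 + 180 @ $10.10 + 215 @ $13.85 + 65 @ $13.20 + 7 @ $9.85 = $7,414.70
Total COGS = $1,940.45 + $2,665.95 + $7,414.70 = $12,021.10
Ending inventory: 41 @ $10.25 + 111 @ $9.85 = $1,513.60

COGS = $12,021.10; ending inventory = $1,513.60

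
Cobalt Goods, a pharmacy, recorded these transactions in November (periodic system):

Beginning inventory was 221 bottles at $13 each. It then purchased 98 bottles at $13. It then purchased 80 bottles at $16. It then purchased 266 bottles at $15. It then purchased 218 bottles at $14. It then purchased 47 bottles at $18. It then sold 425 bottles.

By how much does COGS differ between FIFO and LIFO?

FIFO COGS: 221 @ $13 + 98 @ $13 + 80 @ $16 + 26 @ $15 = $5,817
LIFO COGS: 47 @ $18 + 218 @ $14 + 160 @ $15 = $6,298
Difference = |$5,817 − $6,298| = $481

$481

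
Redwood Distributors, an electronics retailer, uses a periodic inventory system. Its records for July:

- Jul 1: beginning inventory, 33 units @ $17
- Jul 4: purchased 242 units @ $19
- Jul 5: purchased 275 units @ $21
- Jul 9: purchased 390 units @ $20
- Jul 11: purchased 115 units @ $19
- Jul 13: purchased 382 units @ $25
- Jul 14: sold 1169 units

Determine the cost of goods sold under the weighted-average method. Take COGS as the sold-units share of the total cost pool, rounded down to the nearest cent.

Jul 14, sell 1169: 1169/1437 × $30,469.00 → $24,786.54
Ending inventory (cost pool remaining) = $5,682.46

COGS = $24,786.54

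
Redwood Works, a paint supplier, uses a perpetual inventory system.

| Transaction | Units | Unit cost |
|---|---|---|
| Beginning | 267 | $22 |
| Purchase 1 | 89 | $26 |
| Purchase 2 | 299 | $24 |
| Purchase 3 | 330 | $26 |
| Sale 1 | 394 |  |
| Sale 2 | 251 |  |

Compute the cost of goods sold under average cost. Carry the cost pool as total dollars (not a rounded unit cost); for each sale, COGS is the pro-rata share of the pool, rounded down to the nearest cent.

COGS = $15,679.06

After Beginning: 267 on hand, pool $5,874.00 (≈ $22.0000 each)
After Purchase 1: 356 on hand, pool $8,188.00 (≈ $23.0000 each)
After Purchase 2: 655 on hand, pool $15,364.00 (≈ $23.4565 each)
After Purchase 3: 985 on hand, pool $23,944.00 (≈ $24.3086 each)
Sale 1, sell 394: 394/985 × $23,944.00 → $9,577.60
Sale 2, sell 251: 251/591 × $14,366.40 → $6,101.46
Total COGS = $9,577.60 + $6,101.46 = $15,679.06
Ending inventory (cost pool remaining) = $8,264.94
Check: goods available $23,944.00 = COGS $15,679.06 + ending $8,264.94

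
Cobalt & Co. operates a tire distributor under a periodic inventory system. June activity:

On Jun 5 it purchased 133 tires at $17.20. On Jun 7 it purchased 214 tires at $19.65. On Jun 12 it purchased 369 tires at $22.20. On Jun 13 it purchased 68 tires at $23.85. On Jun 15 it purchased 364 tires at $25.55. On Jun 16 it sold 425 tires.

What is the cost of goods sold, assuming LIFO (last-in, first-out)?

COGS = $10,755.05

Jun 16, 425 sold [LIFO — newest first]: 364 @ $25.55 + 61 @ $23.85 = $10,755.05
Ending inventory: 133 @ $17.20 + 214 @ $19.65 + 369 @ $22.20 + 7 @ $23.85 = $14,851.45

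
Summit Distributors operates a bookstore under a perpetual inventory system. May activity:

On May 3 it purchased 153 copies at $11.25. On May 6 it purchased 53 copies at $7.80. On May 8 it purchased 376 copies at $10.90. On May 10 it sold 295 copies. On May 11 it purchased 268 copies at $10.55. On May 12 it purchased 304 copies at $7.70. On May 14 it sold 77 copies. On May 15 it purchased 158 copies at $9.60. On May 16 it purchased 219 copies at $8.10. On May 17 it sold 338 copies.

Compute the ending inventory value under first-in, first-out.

May 10, 295 sold [FIFO — oldest first]: 153 @ $11.25 + 53 @ $7.80 + 89 @ $10.90 = $3,104.75
May 14, 77 sold [FIFO — oldest first]: 77 @ $10.90 = $839.30
May 17, 338 sold [FIFO — oldest first]: 210 @ $10.90 + 128 @ $10.55 = $3,639.40
Total COGS = $3,104.75 + $839.30 + $3,639.40 = $7,583.45
Ending inventory: 140 @ $10.55 + 304 @ $7.70 + 158 @ $9.60 + 219 @ $8.10 = $7,108.50

Ending inventory = $7,108.50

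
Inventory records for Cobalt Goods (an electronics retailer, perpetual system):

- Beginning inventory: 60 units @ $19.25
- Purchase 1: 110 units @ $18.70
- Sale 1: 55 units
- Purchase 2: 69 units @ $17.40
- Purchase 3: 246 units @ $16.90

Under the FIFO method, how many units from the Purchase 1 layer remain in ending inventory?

Sale 1 (55) [FIFO — oldest first]: 55 @ $19.25 = $1,058.75
Ending inventory: 5 @ $19.25 + 110 @ $18.70 + 69 @ $17.40 + 246 @ $16.90 = $7,511.25
Check: goods available $8,570.00 = COGS $1,058.75 + ending $7,511.25

110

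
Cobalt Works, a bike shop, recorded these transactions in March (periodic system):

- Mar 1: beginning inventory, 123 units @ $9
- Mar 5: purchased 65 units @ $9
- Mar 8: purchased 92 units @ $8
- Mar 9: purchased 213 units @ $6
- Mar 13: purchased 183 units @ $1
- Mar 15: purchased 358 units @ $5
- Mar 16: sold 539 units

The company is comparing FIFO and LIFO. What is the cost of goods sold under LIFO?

FIFO COGS: 123 @ $9 + 65 @ $9 + 92 @ $8 + 213 @ $6 + 46 @ $1 = $3,752
LIFO COGS: 358 @ $5 + 181 @ $1 = $1,971

COGS = $1,971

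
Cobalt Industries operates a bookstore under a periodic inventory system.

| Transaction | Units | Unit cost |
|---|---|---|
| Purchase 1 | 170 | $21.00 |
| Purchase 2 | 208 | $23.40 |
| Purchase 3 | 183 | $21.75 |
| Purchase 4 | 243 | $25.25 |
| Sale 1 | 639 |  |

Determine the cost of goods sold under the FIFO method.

COGS = $14,386.95

Sale 1 (639) [FIFO — oldest first]: 170 @ $21.00 + 208 @ $23.40 + 183 @ $21.75 + 78 @ $25.25 = $14,386.95
Ending inventory: 165 @ $25.25 = $4,166.25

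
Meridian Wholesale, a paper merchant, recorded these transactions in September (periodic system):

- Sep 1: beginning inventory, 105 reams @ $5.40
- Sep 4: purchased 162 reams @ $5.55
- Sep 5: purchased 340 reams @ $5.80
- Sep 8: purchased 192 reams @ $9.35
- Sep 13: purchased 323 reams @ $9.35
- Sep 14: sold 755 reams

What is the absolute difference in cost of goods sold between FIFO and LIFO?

$1,385.35

FIFO COGS: 105 @ $5.40 + 162 @ $5.55 + 340 @ $5.80 + 148 @ $9.35 = $4,821.90
LIFO COGS: 323 @ $9.35 + 192 @ $9.35 + 240 @ $5.80 = $6,207.25
Difference = |$4,821.90 − $6,207.25| = $1,385.35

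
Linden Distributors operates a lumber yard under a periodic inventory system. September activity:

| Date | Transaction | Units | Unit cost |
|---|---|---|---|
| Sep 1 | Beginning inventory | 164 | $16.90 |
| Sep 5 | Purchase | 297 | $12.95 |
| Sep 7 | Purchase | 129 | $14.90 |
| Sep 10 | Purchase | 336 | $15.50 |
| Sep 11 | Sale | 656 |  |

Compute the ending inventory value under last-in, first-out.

Sep 11, 656 sold [LIFO — newest first]: 336 @ $15.50 + 129 @ $14.90 + 191 @ $12.95 = $9,603.55
Ending inventory: 164 @ $16.90 + 106 @ $12.95 = $4,144.30

Ending inventory = $4,144.30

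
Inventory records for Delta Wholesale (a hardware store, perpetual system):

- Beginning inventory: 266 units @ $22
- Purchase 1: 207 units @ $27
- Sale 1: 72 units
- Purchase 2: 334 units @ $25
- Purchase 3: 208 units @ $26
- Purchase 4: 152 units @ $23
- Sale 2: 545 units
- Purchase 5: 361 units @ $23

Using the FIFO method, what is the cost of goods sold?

Sale 1 (72) [FIFO — oldest first]: 72 @ $22 = $1,584
Sale 2 (545) [FIFO — oldest first]: 194 @ $22 + 207 @ $27 + 144 @ $25 = $13,457
Total COGS = $1,584 + $13,457 = $15,041
Ending inventory: 190 @ $25 + 208 @ $26 + 152 @ $23 + 361 @ $23 = $21,957

COGS = $15,041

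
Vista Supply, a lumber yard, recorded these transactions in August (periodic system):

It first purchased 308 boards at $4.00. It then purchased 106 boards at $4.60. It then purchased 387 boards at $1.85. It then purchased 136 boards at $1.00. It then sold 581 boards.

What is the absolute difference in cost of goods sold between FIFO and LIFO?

FIFO COGS: 308 @ $4.00 + 106 @ $4.60 + 167 @ $1.85 = $2,028.55
LIFO COGS: 136 @ $1.00 + 387 @ $1.85 + 58 @ $4.60 = $1,118.75
Difference = |$2,028.55 − $1,118.75| = $909.80

$909.80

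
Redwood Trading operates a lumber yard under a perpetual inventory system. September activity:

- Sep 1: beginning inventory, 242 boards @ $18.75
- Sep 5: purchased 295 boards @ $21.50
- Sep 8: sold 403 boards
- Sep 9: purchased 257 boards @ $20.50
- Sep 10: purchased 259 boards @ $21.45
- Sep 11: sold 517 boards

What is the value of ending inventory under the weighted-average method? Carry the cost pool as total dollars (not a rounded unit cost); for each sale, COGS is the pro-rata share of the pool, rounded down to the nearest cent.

After Sep 1: 242 on hand, pool $4,537.50 (≈ $18.7500 each)
After Sep 5: 537 on hand, pool $10,880.00 (≈ $20.2607 each)
Sep 8, sell 403: 403/537 × $10,880.00 → $8,165.06
After Sep 9: 391 on hand, pool $7,983.44 (≈ $20.4180 each)
After Sep 10: 650 on hand, pool $13,538.99 (≈ $20.8292 each)
Sep 11, sell 517: 517/650 × $13,538.99 → $10,768.70
Total COGS = $8,165.06 + $10,768.70 = $18,933.76
Ending inventory (cost pool remaining) = $2,770.29

Ending inventory = $2,770.29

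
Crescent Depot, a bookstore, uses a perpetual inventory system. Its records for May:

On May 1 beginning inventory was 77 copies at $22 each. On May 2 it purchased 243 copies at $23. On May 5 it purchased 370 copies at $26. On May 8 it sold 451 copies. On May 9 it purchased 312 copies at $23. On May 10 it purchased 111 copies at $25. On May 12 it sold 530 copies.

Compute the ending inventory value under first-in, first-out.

May 8, 451 sold [FIFO — oldest first]: 77 @ $22 + 243 @ $23 + 131 @ $26 = $10,689
May 12, 530 sold [FIFO — oldest first]: 239 @ $26 + 291 @ $23 = $12,907
Total COGS = $10,689 + $12,907 = $23,596
Ending inventory: 21 @ $23 + 111 @ $25 = $3,258

Ending inventory = $3,258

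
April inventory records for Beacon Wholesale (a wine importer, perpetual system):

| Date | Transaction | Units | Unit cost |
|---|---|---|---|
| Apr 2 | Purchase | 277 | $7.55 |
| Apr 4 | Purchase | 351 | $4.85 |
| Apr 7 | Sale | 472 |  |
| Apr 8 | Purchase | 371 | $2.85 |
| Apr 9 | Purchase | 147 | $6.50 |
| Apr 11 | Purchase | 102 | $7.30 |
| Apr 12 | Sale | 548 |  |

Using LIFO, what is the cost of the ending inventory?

Apr 7, 472 sold [LIFO — newest first]: 351 @ $4.85 + 121 @ $7.55 = $2,615.90
Apr 12, 548 sold [LIFO — newest first]: 102 @ $7.30 + 147 @ $6.50 + 299 @ $2.85 = $2,552.25
Total COGS = $2,615.90 + $2,552.25 = $5,168.15
Ending inventory: 156 @ $7.55 + 72 @ $2.85 = $1,383.00
Check: goods available $6,551.15 = COGS $5,168.15 + ending $1,383.00

Ending inventory = $1,383.00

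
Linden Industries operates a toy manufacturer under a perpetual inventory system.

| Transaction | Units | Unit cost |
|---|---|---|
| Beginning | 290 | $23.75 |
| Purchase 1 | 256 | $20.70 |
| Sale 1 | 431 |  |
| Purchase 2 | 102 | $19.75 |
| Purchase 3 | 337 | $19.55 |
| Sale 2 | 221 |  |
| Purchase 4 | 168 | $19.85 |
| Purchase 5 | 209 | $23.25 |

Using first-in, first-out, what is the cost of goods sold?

Sale 1 (431) [FIFO — oldest first]: 290 @ $23.75 + 141 @ $20.70 = $9,806.20
Sale 2 (221) [FIFO — oldest first]: 115 @ $20.70 + 102 @ $19.75 + 4 @ $19.55 = $4,473.20
Total COGS = $9,806.20 + $4,473.20 = $14,279.40
Ending inventory: 333 @ $19.55 + 168 @ $19.85 + 209 @ $23.25 = $14,704.20

COGS = $14,279.40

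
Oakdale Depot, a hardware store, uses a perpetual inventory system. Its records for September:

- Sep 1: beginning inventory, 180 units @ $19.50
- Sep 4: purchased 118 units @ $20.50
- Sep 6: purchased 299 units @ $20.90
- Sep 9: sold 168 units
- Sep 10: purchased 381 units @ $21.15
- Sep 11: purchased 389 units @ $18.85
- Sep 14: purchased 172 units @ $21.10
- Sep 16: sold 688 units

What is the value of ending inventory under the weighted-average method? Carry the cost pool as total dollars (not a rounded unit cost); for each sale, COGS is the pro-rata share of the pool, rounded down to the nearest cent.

Ending inventory = $13,834.91

After Sep 1: 180 on hand, pool $3,510.00 (≈ $19.5000 each)
After Sep 4: 298 on hand, pool $5,929.00 (≈ $19.8960 each)
After Sep 6: 597 on hand, pool $12,178.10 (≈ $20.3988 each)
Sep 9, sell 168: 168/597 × $12,178.10 → $3,427.00
After Sep 10: 810 on hand, pool $16,809.25 (≈ $20.7522 each)
After Sep 11: 1199 on hand, pool $24,141.90 (≈ $20.1350 each)
After Sep 14: 1371 on hand, pool $27,771.10 (≈ $20.2561 each)
Sep 16, sell 688: 688/1371 × $27,771.10 → $13,936.19
Total COGS = $3,427.00 + $13,936.19 = $17,363.19
Ending inventory (cost pool remaining) = $13,834.91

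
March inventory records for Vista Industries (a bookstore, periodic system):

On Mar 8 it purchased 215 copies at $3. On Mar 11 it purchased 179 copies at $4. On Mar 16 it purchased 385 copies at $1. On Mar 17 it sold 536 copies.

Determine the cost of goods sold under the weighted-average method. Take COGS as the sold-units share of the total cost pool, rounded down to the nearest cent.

Mar 17, sell 536: 536/779 × $1,746.00 → $1,201.35
Ending inventory (cost pool remaining) = $544.65

COGS = $1,201.35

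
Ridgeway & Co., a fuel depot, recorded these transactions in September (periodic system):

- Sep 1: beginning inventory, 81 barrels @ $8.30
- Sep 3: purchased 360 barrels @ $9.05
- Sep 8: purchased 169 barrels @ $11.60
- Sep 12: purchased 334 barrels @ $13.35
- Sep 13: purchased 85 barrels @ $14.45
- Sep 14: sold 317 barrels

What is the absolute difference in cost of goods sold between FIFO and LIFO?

$1,517.35

FIFO COGS: 81 @ $8.30 + 236 @ $9.05 = $2,808.10
LIFO COGS: 85 @ $14.45 + 232 @ $13.35 = $4,325.45
Difference = |$2,808.10 − $4,325.45| = $1,517.35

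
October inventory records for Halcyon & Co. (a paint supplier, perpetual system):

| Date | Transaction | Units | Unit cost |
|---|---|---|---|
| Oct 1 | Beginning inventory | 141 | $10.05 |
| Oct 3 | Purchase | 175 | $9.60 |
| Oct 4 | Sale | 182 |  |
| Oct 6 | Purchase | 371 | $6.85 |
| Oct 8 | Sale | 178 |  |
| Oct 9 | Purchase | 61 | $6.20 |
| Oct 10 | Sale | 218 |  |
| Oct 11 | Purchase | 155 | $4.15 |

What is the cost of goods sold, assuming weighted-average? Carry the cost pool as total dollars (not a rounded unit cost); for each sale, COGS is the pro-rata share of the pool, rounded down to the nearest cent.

After Oct 1: 141 on hand, pool $1,417.05 (≈ $10.0500 each)
After Oct 3: 316 on hand, pool $3,097.05 (≈ $9.8008 each)
Oct 4, sell 182: 182/316 × $3,097.05 → $1,783.74
After Oct 6: 505 on hand, pool $3,854.66 (≈ $7.6330 each)
Oct 8, sell 178: 178/505 × $3,854.66 → $1,358.67
After Oct 9: 388 on hand, pool $2,874.19 (≈ $7.4077 each)
Oct 10, sell 218: 218/388 × $2,874.19 → $1,614.87
After Oct 11: 325 on hand, pool $1,902.57 (≈ $5.8541 each)
Total COGS = $1,783.74 + $1,358.67 + $1,614.87 = $4,757.28
Ending inventory (cost pool remaining) = $1,902.57

COGS = $4,757.28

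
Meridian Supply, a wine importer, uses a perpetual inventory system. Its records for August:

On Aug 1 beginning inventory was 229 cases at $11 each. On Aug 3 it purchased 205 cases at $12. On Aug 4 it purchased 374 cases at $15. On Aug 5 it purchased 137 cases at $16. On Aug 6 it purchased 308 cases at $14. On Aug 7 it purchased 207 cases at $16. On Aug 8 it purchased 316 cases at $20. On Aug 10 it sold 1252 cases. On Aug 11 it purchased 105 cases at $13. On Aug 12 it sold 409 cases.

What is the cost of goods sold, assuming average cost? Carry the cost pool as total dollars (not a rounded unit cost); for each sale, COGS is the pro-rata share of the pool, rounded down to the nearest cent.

After Aug 1: 229 on hand, pool $2,519.00 (≈ $11.0000 each)
After Aug 3: 434 on hand, pool $4,979.00 (≈ $11.4724 each)
After Aug 4: 808 on hand, pool $10,589.00 (≈ $13.1052 each)
After Aug 5: 945 on hand, pool $12,781.00 (≈ $13.5249 each)
After Aug 6: 1253 on hand, pool $17,093.00 (≈ $13.6417 each)
After Aug 7: 1460 on hand, pool $20,405.00 (≈ $13.9760 each)
After Aug 8: 1776 on hand, pool $26,725.00 (≈ $15.0479 each)
Aug 10, sell 1252: 1252/1776 × $26,725.00 → $18,839.92
After Aug 11: 629 on hand, pool $9,250.08 (≈ $14.7060 each)
Aug 12, sell 409: 409/629 × $9,250.08 → $6,014.75
Total COGS = $18,839.92 + $6,014.75 = $24,854.67
Ending inventory (cost pool remaining) = $3,235.33

COGS = $24,854.67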